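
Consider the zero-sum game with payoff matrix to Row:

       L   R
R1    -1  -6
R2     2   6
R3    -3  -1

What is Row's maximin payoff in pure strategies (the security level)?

Row minima: R1 → -6, R2 → 2, R3 → -3.
The best of these is 2.

2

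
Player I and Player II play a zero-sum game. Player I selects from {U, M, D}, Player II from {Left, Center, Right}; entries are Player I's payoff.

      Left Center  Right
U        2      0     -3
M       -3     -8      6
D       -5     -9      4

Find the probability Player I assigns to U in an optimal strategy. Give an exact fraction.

Row minima: U → -3, M → -8, D → -9; maximin = -3.
Column maxima: Left → 2, Center → 0, Right → 6; minimax = 0.
-3 ≠ 0, so there is no saddle point; optimal play is mixed.
D is strictly dominated by M, so Player I never plays it.
Left is strictly dominated by Center (it gives Player I strictly more in every row), so Player II never plays it.
On the remaining 2×2 (U, M vs Center, Right):
Let Player I play U with probability p. Expected payoff against Center: 0p + (-8)(1−p) = 8p − 8; against Right: (-3)p + 6(1−p) = −9p + 6.
Setting these equal: 8p − 8 = −9p + 6 ⇒ 17p = 14 ⇒ p = 14/17, and the value is (8)·(14/17) − 8 = -24/17.
For Player II: with q = P(Center), equating U's and M's payoffs gives 3q − 3 = −14q + 6 ⇒ q = 9/17.

14/17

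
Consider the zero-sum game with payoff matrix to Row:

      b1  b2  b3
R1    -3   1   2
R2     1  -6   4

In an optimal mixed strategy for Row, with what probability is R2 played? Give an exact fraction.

4/11

Row minima: R1 → -3, R2 → -6; maximin = -3.
Column maxima: b1 → 1, b2 → 1, b3 → 4; minimax = 1.
-3 ≠ 1, so there is no saddle point; optimal play is mixed.
b3 is strictly dominated by b1 (it gives Row strictly more in every row), so Column never plays it.
On the remaining 2×2 (R1, R2 vs b1, b2):
Let Row play R1 with probability p. Expected payoff against b1: (-3)p + 1(1−p) = −4p + 1; against b2: 1p + (-6)(1−p) = 7p − 6.
Setting these equal: −4p + 1 = 7p − 6 ⇒ −11p = -7 ⇒ p = 7/11, and the value is (-4)·(7/11) + 1 = -17/11.
For Column: with q = P(b1), equating R1's and R2's payoffs gives −4q + 1 = 7q − 6 ⇒ q = 7/11.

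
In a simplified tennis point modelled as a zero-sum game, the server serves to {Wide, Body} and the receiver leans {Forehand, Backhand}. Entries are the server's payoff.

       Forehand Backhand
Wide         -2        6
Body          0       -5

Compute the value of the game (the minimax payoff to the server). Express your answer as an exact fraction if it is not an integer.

Row minima: Wide → -2, Body → -5; maximin = -2.
Column maxima: Forehand → 0, Backhand → 6; minimax = 0.
-2 ≠ 0, so there is no saddle point; optimal play is mixed.
Let the server play Wide with probability p. Expected payoff against Forehand: (-2)p + 0(1−p) = −2p; against Backhand: 6p + (-5)(1−p) = 11p − 5.
Setting these equal: −2p = 11p − 5 ⇒ −13p = -5 ⇒ p = 5/13, and the value is (-2)·(5/13) = -10/13.
For the receiver: with q = P(Forehand), equating Wide's and Body's payoffs gives −8q + 6 = 5q − 5 ⇒ q = 11/13.

-10/13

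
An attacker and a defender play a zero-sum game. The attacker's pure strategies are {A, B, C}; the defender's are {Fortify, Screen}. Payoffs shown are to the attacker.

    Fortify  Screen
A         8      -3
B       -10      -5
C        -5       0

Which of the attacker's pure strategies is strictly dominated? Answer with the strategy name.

B

A gives a strictly higher payoff than B against every column: 8 > -10, -3 > -5.
So B is strictly dominated and the attacker never plays it.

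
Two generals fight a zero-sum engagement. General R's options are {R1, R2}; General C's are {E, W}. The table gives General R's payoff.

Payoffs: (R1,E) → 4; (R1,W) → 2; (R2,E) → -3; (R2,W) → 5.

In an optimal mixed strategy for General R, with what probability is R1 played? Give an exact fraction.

Row minima: R1 → 2, R2 → -3; maximin = 2.
Column maxima: E → 4, W → 5; minimax = 4.
2 ≠ 4, so there is no saddle point; optimal play is mixed.
Let General R play R1 with probability p. Expected payoff against E: 4p + (-3)(1−p) = 7p − 3; against W: 2p + 5(1−p) = −3p + 5.
Setting these equal: 7p − 3 = −3p + 5 ⇒ 10p = 8 ⇒ p = 4/5, and the value is (7)·(4/5) − 3 = 13/5.
For General C: with q = P(E), equating R1's and R2's payoffs gives 2q + 2 = −8q + 5 ⇒ q = 3/10.

4/5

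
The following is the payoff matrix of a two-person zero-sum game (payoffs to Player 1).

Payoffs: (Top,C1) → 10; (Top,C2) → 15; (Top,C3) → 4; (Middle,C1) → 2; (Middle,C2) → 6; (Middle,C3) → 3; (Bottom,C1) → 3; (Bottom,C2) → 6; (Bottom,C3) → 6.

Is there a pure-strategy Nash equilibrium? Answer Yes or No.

No

Row minima: Top → 4, Middle → 2, Bottom → 3; maximin = 4.
Column maxima: C1 → 10, C2 → 15, C3 → 6; minimax = 6.
4 ≠ 6, so no pure-strategy equilibrium exists.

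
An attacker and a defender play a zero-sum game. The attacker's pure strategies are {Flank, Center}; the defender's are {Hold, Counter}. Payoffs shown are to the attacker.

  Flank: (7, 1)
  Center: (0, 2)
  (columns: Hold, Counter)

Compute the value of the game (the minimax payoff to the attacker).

Row minima: Flank → 1, Center → 0; maximin = 1.
Column maxima: Hold → 7, Counter → 2; minimax = 2.
1 ≠ 2, so there is no saddle point; optimal play is mixed.
Let the attacker play Flank with probability p. Expected payoff against Hold: 7p + 0(1−p) = 7p; against Counter: 1p + 2(1−p) = −p + 2.
Setting these equal: 7p = −p + 2 ⇒ 8p = 2 ⇒ p = 1/4, and the value is (7)·(1/4) = 7/4.
For the defender: with q = P(Hold), equating Flank's and Center's payoffs gives 6q + 1 = −2q + 2 ⇒ q = 1/8.

7/4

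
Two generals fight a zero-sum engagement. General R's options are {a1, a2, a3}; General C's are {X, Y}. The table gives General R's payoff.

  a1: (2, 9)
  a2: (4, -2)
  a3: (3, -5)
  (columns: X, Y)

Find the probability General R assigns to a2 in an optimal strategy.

7/13

Row minima: a1 → 2, a2 → -2, a3 → -5; maximin = 2.
Column maxima: X → 4, Y → 9; minimax = 4.
2 ≠ 4, so there is no saddle point; optimal play is mixed.
a3 is strictly dominated by a2, so General R never plays it.
On the remaining 2×2 (a1, a2 vs X, Y):
Let General R play a1 with probability p. Expected payoff against X: 2p + 4(1−p) = −2p + 4; against Y: 9p + (-2)(1−p) = 11p − 2.
Setting these equal: −2p + 4 = 11p − 2 ⇒ −13p = -6 ⇒ p = 6/13, and the value is (-2)·(6/13) + 4 = 40/13.
For General C: with q = P(X), equating a1's and a2's payoffs gives −7q + 9 = 6q − 2 ⇒ q = 11/13.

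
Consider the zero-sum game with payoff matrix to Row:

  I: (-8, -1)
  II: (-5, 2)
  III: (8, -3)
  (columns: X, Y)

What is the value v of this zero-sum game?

1/18

Row minima: I → -8, II → -5, III → -3; maximin = -3.
Column maxima: X → 8, Y → 2; minimax = 2.
-3 ≠ 2, so there is no saddle point; optimal play is mixed.
I is strictly dominated by II, so Row never plays it.
On the remaining 2×2 (II, III vs X, Y):
Let Row play II with probability p. Expected payoff against X: (-5)p + 8(1−p) = −13p + 8; against Y: 2p + (-3)(1−p) = 5p − 3.
Setting these equal: −13p + 8 = 5p − 3 ⇒ −18p = -11 ⇒ p = 11/18, and the value is (-13)·(11/18) + 8 = 1/18.
For Column: with q = P(X), equating II's and III's payoffs gives −7q + 2 = 11q − 3 ⇒ q = 5/18.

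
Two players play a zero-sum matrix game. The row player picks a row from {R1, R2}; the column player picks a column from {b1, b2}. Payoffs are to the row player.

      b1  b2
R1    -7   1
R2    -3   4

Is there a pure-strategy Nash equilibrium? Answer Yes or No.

Yes

Row minima: R1 → -7, R2 → -3; maximin = -3.
Column maxima: b1 → -3, b2 → 4; minimax = -3.
maximin = minimax = -3, so a saddle point exists.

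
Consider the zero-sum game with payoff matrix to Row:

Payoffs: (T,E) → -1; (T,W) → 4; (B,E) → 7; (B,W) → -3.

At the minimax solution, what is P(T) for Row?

Row minima: T → -1, B → -3; maximin = -1.
Column maxima: E → 7, W → 4; minimax = 4.
-1 ≠ 4, so there is no saddle point; optimal play is mixed.
Let Row play T with probability p. Expected payoff against E: (-1)p + 7(1−p) = −8p + 7; against W: 4p + (-3)(1−p) = 7p − 3.
Setting these equal: −8p + 7 = 7p − 3 ⇒ −15p = -10 ⇒ p = 2/3, and the value is (-8)·(2/3) + 7 = 5/3.
For Column: with q = P(E), equating T's and B's payoffs gives −5q + 4 = 10q − 3 ⇒ q = 7/15.

2/3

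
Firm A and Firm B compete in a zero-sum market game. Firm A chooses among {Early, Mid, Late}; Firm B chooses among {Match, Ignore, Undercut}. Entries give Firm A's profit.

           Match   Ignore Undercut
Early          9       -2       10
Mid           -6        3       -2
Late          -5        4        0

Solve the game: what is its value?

13/10

Row minima: Early → -2, Mid → -6, Late → -5; maximin = -2.
Column maxima: Match → 9, Ignore → 4, Undercut → 10; minimax = 4.
-2 ≠ 4, so there is no saddle point; optimal play is mixed.
Mid is strictly dominated by Late, so Firm A never plays it.
Undercut is strictly dominated by Match (it gives Firm A strictly more in every row), so Firm B never plays it.
On the remaining 2×2 (Early, Late vs Match, Ignore):
Let Firm A play Early with probability p. Expected payoff against Match: 9p + (-5)(1−p) = 14p − 5; against Ignore: (-2)p + 4(1−p) = −6p + 4.
Setting these equal: 14p − 5 = −6p + 4 ⇒ 20p = 9 ⇒ p = 9/20, and the value is (14)·(9/20) − 5 = 13/10.
For Firm B: with q = P(Match), equating Early's and Late's payoffs gives 11q − 2 = −9q + 4 ⇒ q = 3/10.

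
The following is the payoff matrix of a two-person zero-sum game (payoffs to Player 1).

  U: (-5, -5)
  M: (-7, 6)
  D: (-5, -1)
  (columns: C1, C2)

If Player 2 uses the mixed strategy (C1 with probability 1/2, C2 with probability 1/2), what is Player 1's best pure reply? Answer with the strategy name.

M

Expected payoff of U: (1/2)·(-5) + (1/2)·(-5) = -5.
Expected payoff of M: (1/2)·(-7) + (1/2)·6 = -1/2.
Expected payoff of D: (1/2)·(-5) + (1/2)·(-1) = -3.
The largest is -1/2, so Player 1's best response is M.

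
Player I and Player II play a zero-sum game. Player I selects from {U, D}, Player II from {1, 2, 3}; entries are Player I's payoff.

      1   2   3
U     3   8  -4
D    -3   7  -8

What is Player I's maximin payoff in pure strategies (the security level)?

Row minima: U → -4, D → -8.
The best of these is -4.

-4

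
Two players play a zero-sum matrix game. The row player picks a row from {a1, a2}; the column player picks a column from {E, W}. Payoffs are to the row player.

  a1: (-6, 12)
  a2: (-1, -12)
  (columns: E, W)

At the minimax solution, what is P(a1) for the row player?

11/29

Row minima: a1 → -6, a2 → -12; maximin = -6.
Column maxima: E → -1, W → 12; minimax = -1.
-6 ≠ -1, so there is no saddle point; optimal play is mixed.
Let the row player play a1 with probability p. Expected payoff against E: (-6)p + (-1)(1−p) = −5p − 1; against W: 12p + (-12)(1−p) = 24p − 12.
Setting these equal: −5p − 1 = 24p − 12 ⇒ −29p = -11 ⇒ p = 11/29, and the value is (-5)·(11/29) − 1 = -84/29.
For the column player: with q = P(E), equating a1's and a2's payoffs gives −18q + 12 = 11q − 12 ⇒ q = 24/29.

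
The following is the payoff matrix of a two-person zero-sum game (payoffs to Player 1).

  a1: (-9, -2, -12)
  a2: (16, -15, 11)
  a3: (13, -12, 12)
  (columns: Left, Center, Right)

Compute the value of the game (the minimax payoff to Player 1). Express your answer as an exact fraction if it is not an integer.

Row minima: a1 → -12, a2 → -15, a3 → -12; maximin = -12.
Column maxima: Left → 16, Center → -2, Right → 12; minimax = -2.
-12 ≠ -2, so there is no saddle point; optimal play is mixed.
Left is strictly dominated by Right (it gives Player 1 strictly more in every row), so Player 2 never plays it.
With Left eliminated, a2 is strictly dominated by a3 (a3 gives Player 1 strictly more in every remaining column), so Player 1 never plays it.
On the remaining 2×2 (a1, a3 vs Center, Right):
Let Player 1 play a1 with probability p. Expected payoff against Center: (-2)p + (-12)(1−p) = 10p − 12; against Right: (-12)p + 12(1−p) = −24p + 12.
Setting these equal: 10p − 12 = −24p + 12 ⇒ 34p = 24 ⇒ p = 12/17, and the value is (10)·(12/17) − 12 = -84/17.
For Player 2: with q = P(Center), equating a1's and a3's payoffs gives 10q − 12 = −24q + 12 ⇒ q = 12/17.

-84/17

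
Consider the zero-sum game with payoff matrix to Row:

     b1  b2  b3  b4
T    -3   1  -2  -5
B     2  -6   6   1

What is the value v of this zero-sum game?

Row minima: T → -5, B → -6; maximin = -5.
Column maxima: b1 → 2, b2 → 1, b3 → 6, b4 → 1; minimax = 1.
-5 ≠ 1, so there is no saddle point; optimal play is mixed.
b1 is strictly dominated by b4 (it gives Row strictly more in every row), so Column never plays it.
b3 is strictly dominated by b4 (it gives Row strictly more in every row), so Column never plays it.
On the remaining 2×2 (T, B vs b2, b4):
Let Row play T with probability p. Expected payoff against b2: 1p + (-6)(1−p) = 7p − 6; against b4: (-5)p + 1(1−p) = −6p + 1.
Setting these equal: 7p − 6 = −6p + 1 ⇒ 13p = 7 ⇒ p = 7/13, and the value is (7)·(7/13) − 6 = -29/13.
For Column: with q = P(b2), equating T's and B's payoffs gives 6q − 5 = −7q + 1 ⇒ q = 6/13.

-29/13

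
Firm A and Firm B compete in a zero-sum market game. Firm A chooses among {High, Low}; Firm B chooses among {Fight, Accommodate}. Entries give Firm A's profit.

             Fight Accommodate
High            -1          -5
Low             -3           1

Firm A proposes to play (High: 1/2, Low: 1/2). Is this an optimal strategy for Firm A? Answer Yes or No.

Yes

Against Fight this mix gives (1/2)·(-1) + (1/2)·(-3) = -2.
Against Accommodate this mix gives (1/2)·(-5) + (1/2)·1 = -2.
All of Firm B's active replies (Fight, Accommodate) yield -2, and no column does worse for Firm A. The mix makes Firm B indifferent and guarantees -2, so it is optimal.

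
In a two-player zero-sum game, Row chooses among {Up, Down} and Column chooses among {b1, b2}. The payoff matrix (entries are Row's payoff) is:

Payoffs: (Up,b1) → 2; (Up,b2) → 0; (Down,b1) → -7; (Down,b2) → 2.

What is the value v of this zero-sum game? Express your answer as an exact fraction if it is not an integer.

4/11

Row minima: Up → 0, Down → -7; maximin = 0.
Column maxima: b1 → 2, b2 → 2; minimax = 2.
0 ≠ 2, so there is no saddle point; optimal play is mixed.
Let Row play Up with probability p. Expected payoff against b1: 2p + (-7)(1−p) = 9p − 7; against b2: 0p + 2(1−p) = −2p + 2.
Setting these equal: 9p − 7 = −2p + 2 ⇒ 11p = 9 ⇒ p = 9/11, and the value is (9)·(9/11) − 7 = 4/11.
For Column: with q = P(b1), equating Up's and Down's payoffs gives 2q = −9q + 2 ⇒ q = 2/11.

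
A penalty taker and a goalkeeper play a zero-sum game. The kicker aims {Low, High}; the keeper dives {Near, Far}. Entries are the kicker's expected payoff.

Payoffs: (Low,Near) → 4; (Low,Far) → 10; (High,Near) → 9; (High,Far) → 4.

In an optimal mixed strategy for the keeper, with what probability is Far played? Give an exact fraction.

Row minima: Low → 4, High → 4; maximin = 4.
Column maxima: Near → 9, Far → 10; minimax = 9.
4 ≠ 9, so there is no saddle point; optimal play is mixed.
Let the kicker play Low with probability p. Expected payoff against Near: 4p + 9(1−p) = −5p + 9; against Far: 10p + 4(1−p) = 6p + 4.
Setting these equal: −5p + 9 = 6p + 4 ⇒ −11p = -5 ⇒ p = 5/11, and the value is (-5)·(5/11) + 9 = 74/11.
For the keeper: with q = P(Near), equating Low's and High's payoffs gives −6q + 10 = 5q + 4 ⇒ q = 6/11.

5/11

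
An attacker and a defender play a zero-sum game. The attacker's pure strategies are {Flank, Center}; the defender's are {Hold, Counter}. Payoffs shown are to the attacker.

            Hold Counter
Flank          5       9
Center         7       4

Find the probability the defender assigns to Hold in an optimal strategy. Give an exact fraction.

Row minima: Flank → 5, Center → 4; maximin = 5.
Column maxima: Hold → 7, Counter → 9; minimax = 7.
5 ≠ 7, so there is no saddle point; optimal play is mixed.
Let the attacker play Flank with probability p. Expected payoff against Hold: 5p + 7(1−p) = −2p + 7; against Counter: 9p + 4(1−p) = 5p + 4.
Setting these equal: −2p + 7 = 5p + 4 ⇒ −7p = -3 ⇒ p = 3/7, and the value is (-2)·(3/7) + 7 = 43/7.
For the defender: with q = P(Hold), equating Flank's and Center's payoffs gives −4q + 9 = 3q + 4 ⇒ q = 5/7.

5/7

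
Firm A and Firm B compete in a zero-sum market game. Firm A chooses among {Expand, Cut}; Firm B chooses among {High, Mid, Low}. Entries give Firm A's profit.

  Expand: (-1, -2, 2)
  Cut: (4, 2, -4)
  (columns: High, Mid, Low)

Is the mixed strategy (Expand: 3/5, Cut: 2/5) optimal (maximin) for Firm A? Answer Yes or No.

Against High this mix gives (3/5)·(-1) + (2/5)·4 = 1.
Against Mid this mix gives (3/5)·(-2) + (2/5)·2 = -2/5.
Against Low this mix gives (3/5)·2 + (2/5)·(-4) = -2/5.
All of Firm B's active replies (Mid, Low) yield -2/5, and no column does worse for Firm A. The mix makes Firm B indifferent and guarantees -2/5, so it is optimal.

Yes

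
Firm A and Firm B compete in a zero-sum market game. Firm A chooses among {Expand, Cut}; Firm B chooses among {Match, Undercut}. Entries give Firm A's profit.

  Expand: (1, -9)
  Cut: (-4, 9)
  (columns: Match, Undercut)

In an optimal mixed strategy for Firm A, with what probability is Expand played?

13/23

Row minima: Expand → -9, Cut → -4; maximin = -4.
Column maxima: Match → 1, Undercut → 9; minimax = 1.
-4 ≠ 1, so there is no saddle point; optimal play is mixed.
Let Firm A play Expand with probability p. Expected payoff against Match: 1p + (-4)(1−p) = 5p − 4; against Undercut: (-9)p + 9(1−p) = −18p + 9.
Setting these equal: 5p − 4 = −18p + 9 ⇒ 23p = 13 ⇒ p = 13/23, and the value is (5)·(13/23) − 4 = -27/23.
For Firm B: with q = P(Match), equating Expand's and Cut's payoffs gives 10q − 9 = −13q + 9 ⇒ q = 18/23.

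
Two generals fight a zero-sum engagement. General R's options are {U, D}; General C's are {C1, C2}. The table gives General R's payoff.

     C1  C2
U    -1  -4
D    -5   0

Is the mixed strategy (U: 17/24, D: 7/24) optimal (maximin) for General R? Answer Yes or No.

Against C1 this mix gives (17/24)·(-1) + (7/24)·(-5) = -13/6.
Against C2 this mix gives (17/24)·(-4) + (7/24)·0 = -17/6.
General C will play C2, holding General R to -17/6. Shifting weight toward the row that does better against C2 would raise this floor (the equalizing mix achieves -5/2 against both C2 and C1), so the proposed strategy is not optimal.

No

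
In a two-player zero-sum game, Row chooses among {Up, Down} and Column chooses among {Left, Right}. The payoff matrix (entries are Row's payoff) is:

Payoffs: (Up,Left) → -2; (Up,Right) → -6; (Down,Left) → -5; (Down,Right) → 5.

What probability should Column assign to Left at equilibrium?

11/14

Row minima: Up → -6, Down → -5; maximin = -5.
Column maxima: Left → -2, Right → 5; minimax = -2.
-5 ≠ -2, so there is no saddle point; optimal play is mixed.
Let Row play Up with probability p. Expected payoff against Left: (-2)p + (-5)(1−p) = 3p − 5; against Right: (-6)p + 5(1−p) = −11p + 5.
Setting these equal: 3p − 5 = −11p + 5 ⇒ 14p = 10 ⇒ p = 5/7, and the value is (3)·(5/7) − 5 = -20/7.
For Column: with q = P(Left), equating Up's and Down's payoffs gives 4q − 6 = −10q + 5 ⇒ q = 11/14.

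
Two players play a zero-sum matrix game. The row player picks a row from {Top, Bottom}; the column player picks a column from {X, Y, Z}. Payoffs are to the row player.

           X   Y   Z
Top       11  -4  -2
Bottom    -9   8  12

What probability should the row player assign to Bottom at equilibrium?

15/32

Row minima: Top → -4, Bottom → -9; maximin = -4.
Column maxima: X → 11, Y → 8, Z → 12; minimax = 8.
-4 ≠ 8, so there is no saddle point; optimal play is mixed.
Z is strictly dominated by Y (it gives the row player strictly more in every row), so the column player never plays it.
On the remaining 2×2 (Top, Bottom vs X, Y):
Let the row player play Top with probability p. Expected payoff against X: 11p + (-9)(1−p) = 20p − 9; against Y: (-4)p + 8(1−p) = −12p + 8.
Setting these equal: 20p − 9 = −12p + 8 ⇒ 32p = 17 ⇒ p = 17/32, and the value is (20)·(17/32) − 9 = 13/8.
For the column player: with q = P(X), equating Top's and Bottom's payoffs gives 15q − 4 = −17q + 8 ⇒ q = 3/8.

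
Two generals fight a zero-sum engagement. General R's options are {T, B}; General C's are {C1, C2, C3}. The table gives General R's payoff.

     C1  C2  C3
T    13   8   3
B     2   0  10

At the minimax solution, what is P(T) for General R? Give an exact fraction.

2/3

Row minima: T → 3, B → 0; maximin = 3.
Column maxima: C1 → 13, C2 → 8, C3 → 10; minimax = 8.
3 ≠ 8, so there is no saddle point; optimal play is mixed.
C1 is strictly dominated by C2 (it gives General R strictly more in every row), so General C never plays it.
On the remaining 2×2 (T, B vs C2, C3):
Let General R play T with probability p. Expected payoff against C2: 8p + 0(1−p) = 8p; against C3: 3p + 10(1−p) = −7p + 10.
Setting these equal: 8p = −7p + 10 ⇒ 15p = 10 ⇒ p = 2/3, and the value is (8)·(2/3) = 16/3.
For General C: with q = P(C2), equating T's and B's payoffs gives 5q + 3 = −10q + 10 ⇒ q = 7/15.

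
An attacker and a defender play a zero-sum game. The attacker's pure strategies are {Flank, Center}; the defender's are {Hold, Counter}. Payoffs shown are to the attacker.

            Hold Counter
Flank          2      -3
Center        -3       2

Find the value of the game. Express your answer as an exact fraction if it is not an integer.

-1/2

Row minima: Flank → -3, Center → -3; maximin = -3.
Column maxima: Hold → 2, Counter → 2; minimax = 2.
-3 ≠ 2, so there is no saddle point; optimal play is mixed.
Let the attacker play Flank with probability p. Expected payoff against Hold: 2p + (-3)(1−p) = 5p − 3; against Counter: (-3)p + 2(1−p) = −5p + 2.
Setting these equal: 5p − 3 = −5p + 2 ⇒ 10p = 5 ⇒ p = 1/2, and the value is (5)·(1/2) − 3 = -1/2.
For the defender: with q = P(Hold), equating Flank's and Center's payoffs gives 5q − 3 = −5q + 2 ⇒ q = 1/2.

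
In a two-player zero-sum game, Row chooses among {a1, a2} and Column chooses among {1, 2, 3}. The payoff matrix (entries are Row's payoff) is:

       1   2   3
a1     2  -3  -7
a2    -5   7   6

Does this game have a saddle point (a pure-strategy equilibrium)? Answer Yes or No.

Row minima: a1 → -7, a2 → -5; maximin = -5.
Column maxima: 1 → 2, 2 → 7, 3 → 6; minimax = 2.
-5 ≠ 2, so no pure-strategy equilibrium exists.

No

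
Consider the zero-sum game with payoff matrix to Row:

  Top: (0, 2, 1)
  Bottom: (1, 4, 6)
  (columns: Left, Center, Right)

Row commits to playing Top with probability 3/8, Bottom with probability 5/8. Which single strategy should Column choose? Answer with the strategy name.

If Column plays Left, Row's expected payoff is (3/8)·0 + (5/8)·1 = 5/8.
If Column plays Center, Row's expected payoff is (3/8)·2 + (5/8)·4 = 13/4.
If Column plays Right, Row's expected payoff is (3/8)·1 + (5/8)·6 = 33/8.
Column minimizes Row's payoff; the smallest is 5/8, so the best response is Left.

Left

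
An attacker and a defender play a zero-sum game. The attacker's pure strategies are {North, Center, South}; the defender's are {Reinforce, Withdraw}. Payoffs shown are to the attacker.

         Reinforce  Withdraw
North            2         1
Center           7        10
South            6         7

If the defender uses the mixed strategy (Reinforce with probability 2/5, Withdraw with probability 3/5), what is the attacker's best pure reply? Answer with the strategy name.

Center

Expected payoff of North: (2/5)·2 + (3/5)·1 = 7/5.
Expected payoff of Center: (2/5)·7 + (3/5)·10 = 44/5.
Expected payoff of South: (2/5)·6 + (3/5)·7 = 33/5.
The largest is 44/5, so the attacker's best response is Center.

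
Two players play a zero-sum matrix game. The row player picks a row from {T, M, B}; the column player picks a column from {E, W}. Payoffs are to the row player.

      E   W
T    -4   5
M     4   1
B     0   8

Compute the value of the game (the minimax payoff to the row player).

Row minima: T → -4, M → 1, B → 0; maximin = 1.
Column maxima: E → 4, W → 8; minimax = 4.
1 ≠ 4, so there is no saddle point; optimal play is mixed.
T is strictly dominated by B, so the row player never plays it.
On the remaining 2×2 (M, B vs E, W):
Let the row player play M with probability p. Expected payoff against E: 4p + 0(1−p) = 4p; against W: 1p + 8(1−p) = −7p + 8.
Setting these equal: 4p = −7p + 8 ⇒ 11p = 8 ⇒ p = 8/11, and the value is (4)·(8/11) = 32/11.
For the column player: with q = P(E), equating M's and B's payoffs gives 3q + 1 = −8q + 8 ⇒ q = 7/11.

32/11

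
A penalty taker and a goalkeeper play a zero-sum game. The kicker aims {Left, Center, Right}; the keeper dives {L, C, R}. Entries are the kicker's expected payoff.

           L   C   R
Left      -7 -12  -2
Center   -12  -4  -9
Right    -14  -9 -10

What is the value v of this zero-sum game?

Row minima: Left → -12, Center → -12, Right → -14; maximin = -12.
Column maxima: L → -7, C → -4, R → -2; minimax = -7.
-12 ≠ -7, so there is no saddle point; optimal play is mixed.
Right is strictly dominated by Center, so the kicker never plays it.
R is strictly dominated by L (it gives the kicker strictly more in every row), so the keeper never plays it.
On the remaining 2×2 (Left, Center vs L, C):
Let the kicker play Left with probability p. Expected payoff against L: (-7)p + (-12)(1−p) = 5p − 12; against C: (-12)p + (-4)(1−p) = −8p − 4.
Setting these equal: 5p − 12 = −8p − 4 ⇒ 13p = 8 ⇒ p = 8/13, and the value is (5)·(8/13) − 12 = -116/13.
For the keeper: with q = P(L), equating Left's and Center's payoffs gives 5q − 12 = −8q − 4 ⇒ q = 8/13.

-116/13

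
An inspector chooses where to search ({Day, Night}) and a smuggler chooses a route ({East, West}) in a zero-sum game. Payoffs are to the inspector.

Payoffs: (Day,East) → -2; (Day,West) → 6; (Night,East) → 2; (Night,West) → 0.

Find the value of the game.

Row minima: Day → -2, Night → 0; maximin = 0.
Column maxima: East → 2, West → 6; minimax = 2.
0 ≠ 2, so there is no saddle point; optimal play is mixed.
Let the inspector play Day with probability p. Expected payoff against East: (-2)p + 2(1−p) = −4p + 2; against West: 6p + 0(1−p) = 6p.
Setting these equal: −4p + 2 = 6p ⇒ −10p = -2 ⇒ p = 1/5, and the value is (-4)·(1/5) + 2 = 6/5.
For the smuggler: with q = P(East), equating Day's and Night's payoffs gives −8q + 6 = 2q ⇒ q = 3/5.

6/5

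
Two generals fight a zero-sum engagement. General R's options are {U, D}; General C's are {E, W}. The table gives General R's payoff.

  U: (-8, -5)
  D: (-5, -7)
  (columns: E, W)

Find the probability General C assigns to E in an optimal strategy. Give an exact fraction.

Row minima: U → -8, D → -7; maximin = -7.
Column maxima: E → -5, W → -5; minimax = -5.
-7 ≠ -5, so there is no saddle point; optimal play is mixed.
Let General R play U with probability p. Expected payoff against E: (-8)p + (-5)(1−p) = −3p − 5; against W: (-5)p + (-7)(1−p) = 2p − 7.
Setting these equal: −3p − 5 = 2p − 7 ⇒ −5p = -2 ⇒ p = 2/5, and the value is (-3)·(2/5) − 5 = -31/5.
For General C: with q = P(E), equating U's and D's payoffs gives −3q − 5 = 2q − 7 ⇒ q = 2/5.

2/5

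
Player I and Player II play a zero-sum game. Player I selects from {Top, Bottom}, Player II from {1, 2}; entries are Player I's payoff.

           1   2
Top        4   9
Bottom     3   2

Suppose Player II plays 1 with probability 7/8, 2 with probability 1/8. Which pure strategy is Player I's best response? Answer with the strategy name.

Expected payoff of Top: (7/8)·4 + (1/8)·9 = 37/8.
Expected payoff of Bottom: (7/8)·3 + (1/8)·2 = 23/8.
The largest is 37/8, so Player I's best response is Top.

Top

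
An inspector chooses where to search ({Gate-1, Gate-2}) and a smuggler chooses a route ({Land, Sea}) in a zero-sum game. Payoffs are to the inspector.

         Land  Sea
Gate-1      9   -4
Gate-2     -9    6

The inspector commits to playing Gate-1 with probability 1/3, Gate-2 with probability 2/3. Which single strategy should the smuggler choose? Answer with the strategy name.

Land

If the smuggler plays Land, the inspector's expected payoff is (1/3)·9 + (2/3)·(-9) = -3.
If the smuggler plays Sea, the inspector's expected payoff is (1/3)·(-4) + (2/3)·6 = 8/3.
The smuggler minimizes the inspector's payoff; the smallest is -3, so the best response is Land.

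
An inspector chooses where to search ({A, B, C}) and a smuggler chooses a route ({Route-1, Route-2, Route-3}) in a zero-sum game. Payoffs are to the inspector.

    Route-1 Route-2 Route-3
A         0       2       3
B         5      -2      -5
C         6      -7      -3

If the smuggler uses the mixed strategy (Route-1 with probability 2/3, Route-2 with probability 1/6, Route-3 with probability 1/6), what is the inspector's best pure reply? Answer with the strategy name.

Expected payoff of A: (2/3)·0 + (1/6)·2 + (1/6)·3 = 5/6.
Expected payoff of B: (2/3)·5 + (1/6)·(-2) + (1/6)·(-5) = 13/6.
Expected payoff of C: (2/3)·6 + (1/6)·(-7) + (1/6)·(-3) = 7/3.
The largest is 7/3, so the inspector's best response is C.

C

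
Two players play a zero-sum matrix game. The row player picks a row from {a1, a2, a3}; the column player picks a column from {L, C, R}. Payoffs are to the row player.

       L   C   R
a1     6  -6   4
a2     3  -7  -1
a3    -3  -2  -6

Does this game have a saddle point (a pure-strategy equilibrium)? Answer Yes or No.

Row minima: a1 → -6, a2 → -7, a3 → -6; maximin = -6.
Column maxima: L → 6, C → -2, R → 4; minimax = -2.
-6 ≠ -2, so no pure-strategy equilibrium exists.

No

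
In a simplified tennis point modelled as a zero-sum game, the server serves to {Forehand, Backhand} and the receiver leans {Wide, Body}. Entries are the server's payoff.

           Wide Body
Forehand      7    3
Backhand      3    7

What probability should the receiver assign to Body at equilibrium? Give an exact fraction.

1/2

Row minima: Forehand → 3, Backhand → 3; maximin = 3.
Column maxima: Wide → 7, Body → 7; minimax = 7.
3 ≠ 7, so there is no saddle point; optimal play is mixed.
Let the server play Forehand with probability p. Expected payoff against Wide: 7p + 3(1−p) = 4p + 3; against Body: 3p + 7(1−p) = −4p + 7.
Setting these equal: 4p + 3 = −4p + 7 ⇒ 8p = 4 ⇒ p = 1/2, and the value is (4)·(1/2) + 3 = 5.
For the receiver: with q = P(Wide), equating Forehand's and Backhand's payoffs gives 4q + 3 = −4q + 7 ⇒ q = 1/2.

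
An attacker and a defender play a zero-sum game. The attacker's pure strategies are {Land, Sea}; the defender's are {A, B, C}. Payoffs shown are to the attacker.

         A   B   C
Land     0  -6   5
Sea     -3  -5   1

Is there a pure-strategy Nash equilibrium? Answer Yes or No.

Yes

Row minima: Land → -6, Sea → -5; maximin = -5.
Column maxima: A → 0, B → -5, C → 5; minimax = -5.
maximin = minimax = -5, so a saddle point exists.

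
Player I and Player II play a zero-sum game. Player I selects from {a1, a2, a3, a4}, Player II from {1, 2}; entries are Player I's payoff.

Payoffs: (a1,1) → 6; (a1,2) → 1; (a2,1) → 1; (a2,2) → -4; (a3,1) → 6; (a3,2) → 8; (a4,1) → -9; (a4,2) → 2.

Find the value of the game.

6

Row minima: a1 → 1, a2 → -4, a3 → 6, a4 → -9; maximin = 6.
Column maxima: 1 → 6, 2 → 8; minimax = 6.
Since maximin = minimax = 6, there is a saddle point and the value is 6.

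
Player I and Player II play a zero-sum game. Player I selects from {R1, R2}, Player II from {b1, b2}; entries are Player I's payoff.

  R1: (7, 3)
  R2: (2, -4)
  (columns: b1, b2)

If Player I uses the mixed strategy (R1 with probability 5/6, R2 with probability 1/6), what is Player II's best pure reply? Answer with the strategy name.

b2

If Player II plays b1, Player I's expected payoff is (5/6)·7 + (1/6)·2 = 37/6.
If Player II plays b2, Player I's expected payoff is (5/6)·3 + (1/6)·(-4) = 11/6.
Player II minimizes Player I's payoff; the smallest is 11/6, so the best response is b2.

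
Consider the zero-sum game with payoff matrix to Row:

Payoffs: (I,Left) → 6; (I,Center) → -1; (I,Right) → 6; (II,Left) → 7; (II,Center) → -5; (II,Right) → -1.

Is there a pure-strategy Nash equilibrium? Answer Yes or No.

Row minima: I → -1, II → -5; maximin = -1.
Column maxima: Left → 7, Center → -1, Right → 6; minimax = -1.
maximin = minimax = -1, so a saddle point exists.

Yes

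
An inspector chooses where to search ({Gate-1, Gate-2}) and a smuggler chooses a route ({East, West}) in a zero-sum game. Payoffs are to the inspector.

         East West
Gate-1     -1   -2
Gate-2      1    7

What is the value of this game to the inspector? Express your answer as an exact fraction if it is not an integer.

1

Row minima: Gate-1 → -2, Gate-2 → 1; maximin = 1.
Column maxima: East → 1, West → 7; minimax = 1.
Since maximin = minimax = 1, there is a saddle point and the value is 1.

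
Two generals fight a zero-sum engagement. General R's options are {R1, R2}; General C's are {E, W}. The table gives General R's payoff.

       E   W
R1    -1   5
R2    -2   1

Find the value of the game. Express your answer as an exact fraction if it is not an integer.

Row minima: R1 → -1, R2 → -2; maximin = -1.
Column maxima: E → -1, W → 5; minimax = -1.
Since maximin = minimax = -1, there is a saddle point and the value is -1.

-1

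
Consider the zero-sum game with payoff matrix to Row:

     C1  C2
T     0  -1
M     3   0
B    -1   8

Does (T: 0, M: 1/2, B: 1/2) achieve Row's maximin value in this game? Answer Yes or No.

No

Against C1 this mix gives (1/2)·3 + (1/2)·(-1) = 1.
Against C2 this mix gives (1/2)·0 + (1/2)·8 = 4.
Column will play C1, holding Row to 1. Shifting weight toward the row that does better against C1 would raise this floor (the equalizing mix achieves 2 against both C1 and C2), so the proposed strategy is not optimal.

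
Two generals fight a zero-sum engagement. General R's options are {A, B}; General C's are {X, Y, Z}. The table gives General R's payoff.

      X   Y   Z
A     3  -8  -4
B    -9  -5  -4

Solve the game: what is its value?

-29/5

Row minima: A → -8, B → -9; maximin = -8.
Column maxima: X → 3, Y → -5, Z → -4; minimax = -5.
-8 ≠ -5, so there is no saddle point; optimal play is mixed.
Z is strictly dominated by Y (it gives General R strictly more in every row), so General C never plays it.
On the remaining 2×2 (A, B vs X, Y):
Let General R play A with probability p. Expected payoff against X: 3p + (-9)(1−p) = 12p − 9; against Y: (-8)p + (-5)(1−p) = −3p − 5.
Setting these equal: 12p − 9 = −3p − 5 ⇒ 15p = 4 ⇒ p = 4/15, and the value is (12)·(4/15) − 9 = -29/5.
For General C: with q = P(X), equating A's and B's payoffs gives 11q − 8 = −4q − 5 ⇒ q = 1/5.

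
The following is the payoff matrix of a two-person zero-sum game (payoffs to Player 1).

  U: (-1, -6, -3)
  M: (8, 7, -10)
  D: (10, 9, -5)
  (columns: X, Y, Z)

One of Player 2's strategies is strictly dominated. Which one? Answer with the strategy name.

X

Y holds Player 1's payoff strictly below X in every row: -6 < -1, 7 < 8, 9 < 10.
So X is strictly dominated for Player 2.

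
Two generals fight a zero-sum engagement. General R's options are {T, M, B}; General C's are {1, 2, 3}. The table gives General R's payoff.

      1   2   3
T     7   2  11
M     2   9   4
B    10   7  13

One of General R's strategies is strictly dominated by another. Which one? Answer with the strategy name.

T

B gives a strictly higher payoff than T against every column: 10 > 7, 7 > 2, 13 > 11.
So T is strictly dominated and General R never plays it.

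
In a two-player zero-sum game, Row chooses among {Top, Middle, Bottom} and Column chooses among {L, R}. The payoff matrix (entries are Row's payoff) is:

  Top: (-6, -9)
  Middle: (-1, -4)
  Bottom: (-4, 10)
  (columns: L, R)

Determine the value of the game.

-26/17

Row minima: Top → -9, Middle → -4, Bottom → -4; maximin = -4.
Column maxima: L → -1, R → 10; minimax = -1.
-4 ≠ -1, so there is no saddle point; optimal play is mixed.
Top is strictly dominated by Middle, so Row never plays it.
On the remaining 2×2 (Middle, Bottom vs L, R):
Let Row play Middle with probability p. Expected payoff against L: (-1)p + (-4)(1−p) = 3p − 4; against R: (-4)p + 10(1−p) = −14p + 10.
Setting these equal: 3p − 4 = −14p + 10 ⇒ 17p = 14 ⇒ p = 14/17, and the value is (3)·(14/17) − 4 = -26/17.
For Column: with q = P(L), equating Middle's and Bottom's payoffs gives 3q − 4 = −14q + 10 ⇒ q = 14/17.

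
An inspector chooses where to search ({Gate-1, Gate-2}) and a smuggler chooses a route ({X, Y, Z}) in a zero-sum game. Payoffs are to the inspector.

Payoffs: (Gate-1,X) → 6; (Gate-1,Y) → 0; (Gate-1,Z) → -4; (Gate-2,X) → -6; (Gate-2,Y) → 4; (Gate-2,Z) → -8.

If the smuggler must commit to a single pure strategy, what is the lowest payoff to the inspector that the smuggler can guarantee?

-4

Column maxima: X → 6, Y → 4, Z → -4.
The smallest of these is -4.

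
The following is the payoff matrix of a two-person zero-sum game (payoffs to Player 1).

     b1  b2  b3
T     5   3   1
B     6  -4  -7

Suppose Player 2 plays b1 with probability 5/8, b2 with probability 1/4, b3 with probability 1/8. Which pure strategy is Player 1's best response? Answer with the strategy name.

T

Expected payoff of T: (5/8)·5 + (1/4)·3 + (1/8)·1 = 4.
Expected payoff of B: (5/8)·6 + (1/4)·(-4) + (1/8)·(-7) = 15/8.
The largest is 4, so Player 1's best response is T.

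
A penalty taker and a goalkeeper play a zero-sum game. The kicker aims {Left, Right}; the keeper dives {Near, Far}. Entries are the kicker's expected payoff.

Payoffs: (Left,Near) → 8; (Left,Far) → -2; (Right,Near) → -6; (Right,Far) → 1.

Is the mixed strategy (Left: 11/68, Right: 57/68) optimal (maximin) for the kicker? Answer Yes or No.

No

Against Near this mix gives (11/68)·8 + (57/68)·(-6) = -127/34.
Against Far this mix gives (11/68)·(-2) + (57/68)·1 = 35/68.
The keeper will play Near, holding the kicker to -127/34. Shifting weight toward the row that does better against Near would raise this floor (the equalizing mix achieves -4/17 against both Near and Far), so the proposed strategy is not optimal.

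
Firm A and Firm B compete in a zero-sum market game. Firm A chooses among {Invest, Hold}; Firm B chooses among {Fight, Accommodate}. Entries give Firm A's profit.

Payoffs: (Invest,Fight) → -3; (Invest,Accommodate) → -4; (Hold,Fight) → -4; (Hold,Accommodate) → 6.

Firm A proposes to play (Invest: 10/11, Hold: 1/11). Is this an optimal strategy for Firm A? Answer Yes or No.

Yes

Against Fight this mix gives (10/11)·(-3) + (1/11)·(-4) = -34/11.
Against Accommodate this mix gives (10/11)·(-4) + (1/11)·6 = -34/11.
All of Firm B's active replies (Fight, Accommodate) yield -34/11, and no column does worse for Firm A. The mix makes Firm B indifferent and guarantees -34/11, so it is optimal.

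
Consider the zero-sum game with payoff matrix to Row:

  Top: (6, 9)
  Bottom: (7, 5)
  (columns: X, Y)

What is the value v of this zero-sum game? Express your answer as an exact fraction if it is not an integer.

Row minima: Top → 6, Bottom → 5; maximin = 6.
Column maxima: X → 7, Y → 9; minimax = 7.
6 ≠ 7, so there is no saddle point; optimal play is mixed.
Let Row play Top with probability p. Expected payoff against X: 6p + 7(1−p) = −p + 7; against Y: 9p + 5(1−p) = 4p + 5.
Setting these equal: −p + 7 = 4p + 5 ⇒ −5p = -2 ⇒ p = 2/5, and the value is (-1)·(2/5) + 7 = 33/5.
For Column: with q = P(X), equating Top's and Bottom's payoffs gives −3q + 9 = 2q + 5 ⇒ q = 4/5.

33/5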